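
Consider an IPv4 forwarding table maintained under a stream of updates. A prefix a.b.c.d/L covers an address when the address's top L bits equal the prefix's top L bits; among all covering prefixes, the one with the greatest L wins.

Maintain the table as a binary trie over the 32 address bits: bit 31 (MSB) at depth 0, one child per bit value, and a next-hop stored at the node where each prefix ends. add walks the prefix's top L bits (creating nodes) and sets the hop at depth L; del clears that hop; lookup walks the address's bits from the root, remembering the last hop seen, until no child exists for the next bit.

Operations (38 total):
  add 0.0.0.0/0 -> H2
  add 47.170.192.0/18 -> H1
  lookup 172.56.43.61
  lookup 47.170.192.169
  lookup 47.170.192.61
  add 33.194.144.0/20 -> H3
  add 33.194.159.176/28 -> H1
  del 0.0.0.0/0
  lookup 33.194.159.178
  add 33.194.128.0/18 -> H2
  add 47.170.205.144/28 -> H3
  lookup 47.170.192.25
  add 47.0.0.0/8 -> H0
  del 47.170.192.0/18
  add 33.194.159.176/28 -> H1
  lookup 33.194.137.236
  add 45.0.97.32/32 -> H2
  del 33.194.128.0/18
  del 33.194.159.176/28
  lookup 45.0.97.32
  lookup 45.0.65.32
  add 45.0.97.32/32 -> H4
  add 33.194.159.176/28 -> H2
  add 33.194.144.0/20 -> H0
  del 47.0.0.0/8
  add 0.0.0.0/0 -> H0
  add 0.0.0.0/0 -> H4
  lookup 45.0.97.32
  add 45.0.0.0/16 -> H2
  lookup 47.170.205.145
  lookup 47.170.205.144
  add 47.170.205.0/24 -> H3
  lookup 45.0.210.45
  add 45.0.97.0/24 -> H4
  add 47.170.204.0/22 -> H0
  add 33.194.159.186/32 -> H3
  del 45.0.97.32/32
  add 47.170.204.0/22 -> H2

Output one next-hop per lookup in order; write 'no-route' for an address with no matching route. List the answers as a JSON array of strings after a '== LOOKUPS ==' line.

Trace:
  add 0.0.0.0/0 -> H2 at depth 0
  add 47.170.192.0/18 -> H1 at depth 18
  ? 172.56.43.61  path d0:H2  best=H2
  ? 47.170.192.169  path d0:H2→d1:-→d2:-→d3:-→d4:-→d5:-→d6:-→d7:-→d8:-→d9:-→d10:-→d11:-→d12:-→d13:-→d14:-→d15:-→d16:-→d17:-→d18:H1  best=H1
  ? 47.170.192.61  path d0:H2→d1:-→d2:-→d3:-→d4:-→d5:-→d6:-→d7:-→d8:-→d9:-→d10:-→d11:-→d12:-→d13:-→d14:-→d15:-→d16:-→d17:-→d18:H1  best=H1
  add 33.194.144.0/20 -> H3 at depth 20
  add 33.194.159.176/28 -> H1 at depth 28
  del 0.0.0.0/0 (clear depth 0)
  ? 33.194.159.178  path d0:-→d1:-→d2:-→d3:-→d4:-→d5:-→d6:-→d7:-→d8:-→d9:-→d10:-→d11:-→d12:-→d13:-→d14:-→d15:-→d16:-→d17:-→d18:-→d19:-→d20:H3→d21:-→d22:-→d23:-→d24:-→d25:-→d26:-→d27:-→d28:H1  best=H1
  add 33.194.128.0/18 -> H2 at depth 18
  add 47.170.205.144/28 -> H3 at depth 28
  ? 47.170.192.25  path d0:-→d1:-→d2:-→d3:-→d4:-→d5:-→d6:-→d7:-→d8:-→d9:-→d10:-→d11:-→d12:-→d13:-→d14:-→d15:-→d16:-→d17:-→d18:H1→d19:-→d20:-  best=H1
  add 47.0.0.0/8 -> H0 at depth 8
  del 47.170.192.0/18 (clear depth 18)
  add 33.194.159.176/28 -> H1 at depth 28
  ? 33.194.137.236  path d0:-→d1:-→d2:-→d3:-→d4:-→d5:-→d6:-→d7:-→d8:-→d9:-→d10:-→d11:-→d12:-→d13:-→d14:-→d15:-→d16:-→d17:-→d18:H2→d19:-  best=H2
  add 45.0.97.32/32 -> H2 at depth 32
  del 33.194.128.0/18 (clear depth 18)
  del 33.194.159.176/28 (clear depth 28)
  ? 45.0.97.32  path d0:-→d1:-→d2:-→d3:-→d4:-→d5:-→d6:-→d7:-→d8:-→d9:-→d10:-→d11:-→d12:-→d13:-→d14:-→d15:-→d16:-→d17:-→d18:-→d19:-→d20:-→d21:-→d22:-→d23:-→d24:-→d25:-→d26:-→d27:-→d28:-→d29:-→d30:-→d31:-→d32:H2  best=H2
  ? 45.0.65.32  path d0:-→d1:-→d2:-→d3:-→d4:-→d5:-→d6:-→d7:-→d8:-→d9:-→d10:-→d11:-→d12:-→d13:-→d14:-→d15:-→d16:-→d17:-→d18:-  best=no-route
  add 45.0.97.32/32 -> H4 at depth 32
  add 33.194.159.176/28 -> H2 at depth 28
  add 33.194.144.0/20 -> H0 at depth 20
  del 47.0.0.0/8 (clear depth 8)
  add 0.0.0.0/0 -> H0 at depth 0
  add 0.0.0.0/0 -> H4 at depth 0
  ? 45.0.97.32  path d0:H4→d1:-→d2:-→d3:-→d4:-→d5:-→d6:-→d7:-→d8:-→d9:-→d10:-→d11:-→d12:-→d13:-→d14:-→d15:-→d16:-→d17:-→d18:-→d19:-→d20:-→d21:-→d22:-→d23:-→d24:-→d25:-→d26:-→d27:-→d28:-→d29:-→d30:-→d31:-→d32:H4  best=H4
  add 45.0.0.0/16 -> H2 at depth 16
  ? 47.170.205.145  path d0:H4→d1:-→d2:-→d3:-→d4:-→d5:-→d6:-→d7:-→d8:-→d9:-→d10:-→d11:-→d12:-→d13:-→d14:-→d15:-→d16:-→d17:-→d18:-→d19:-→d20:-→d21:-→d22:-→d23:-→d24:-→d25:-→d26:-→d27:-→d28:H3  best=H3
  ? 47.170.205.144  path d0:H4→d1:-→d2:-→d3:-→d4:-→d5:-→d6:-→d7:-→d8:-→d9:-→d10:-→d11:-→d12:-→d13:-→d14:-→d15:-→d16:-→d17:-→d18:-→d19:-→d20:-→d21:-→d22:-→d23:-→d24:-→d25:-→d26:-→d27:-→d28:H3  best=H3
  add 47.170.205.0/24 -> H3 at depth 24
  ? 45.0.210.45  path d0:H4→d1:-→d2:-→d3:-→d4:-→d5:-→d6:-→d7:-→d8:-→d9:-→d10:-→d11:-→d12:-→d13:-→d14:-→d15:-→d16:H2  best=H2
  add 45.0.97.0/24 -> H4 at depth 24
  add 47.170.204.0/22 -> H0 at depth 22
  add 33.194.159.186/32 -> H3 at depth 32
  del 45.0.97.32/32 (clear depth 32)
  add 47.170.204.0/22 -> H2 at depth 22

== LOOKUPS ==
["H2","H1","H1","H1","H1","H2","H2","no-route","H4","H3","H3","H2"]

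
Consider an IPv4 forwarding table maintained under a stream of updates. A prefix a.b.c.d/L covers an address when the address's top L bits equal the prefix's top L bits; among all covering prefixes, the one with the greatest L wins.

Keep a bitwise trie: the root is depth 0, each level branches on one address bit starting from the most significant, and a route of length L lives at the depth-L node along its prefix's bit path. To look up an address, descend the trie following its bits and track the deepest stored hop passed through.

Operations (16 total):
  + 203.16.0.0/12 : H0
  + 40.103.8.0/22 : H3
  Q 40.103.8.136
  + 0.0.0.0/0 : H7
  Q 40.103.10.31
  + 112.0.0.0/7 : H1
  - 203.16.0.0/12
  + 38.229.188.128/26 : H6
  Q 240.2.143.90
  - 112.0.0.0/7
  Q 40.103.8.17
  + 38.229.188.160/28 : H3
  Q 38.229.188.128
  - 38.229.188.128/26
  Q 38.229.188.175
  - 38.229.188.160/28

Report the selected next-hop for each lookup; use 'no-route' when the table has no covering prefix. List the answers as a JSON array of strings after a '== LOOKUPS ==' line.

Apply in order:
  add 203.16.0.0/12 -> H0 at depth 12
  add 40.103.8.0/22 -> H3 at depth 22
  lookup 40.103.8.136: bits 0010100001100111000010 walk d0:-→d1:-→d2:-→d3:-→d4:-→d5:-→d6:-→d7:-→d8:-→d9:-→d10:-→d11:-→d12:-→d13:-→d14:-→d15:-→d16:-→d17:-→d18:-→d19:-→d20:-→d21:-→d22:H3 -> H3
  add 0.0.0.0/0 -> H7 at depth 0
  lookup 40.103.10.31: bits 0010100001100111000010 walk d0:H7→d1:-→d2:-→d3:-→d4:-→d5:-→d6:-→d7:-→d8:-→d9:-→d10:-→d11:-→d12:-→d13:-→d14:-→d15:-→d16:-→d17:-→d18:-→d19:-→d20:-→d21:-→d22:H3 -> H3
  add 112.0.0.0/7 -> H1 at depth 7
  del 203.16.0.0/12 (clear depth 12)
  add 38.229.188.128/26 -> H6 at depth 26
  lookup 240.2.143.90: bits 11 walk d0:H7→d1:-→d2:- -> H7
  del 112.0.0.0/7 (clear depth 7)
  lookup 40.103.8.17: bits 0010100001100111000010 walk d0:H7→d1:-→d2:-→d3:-→d4:-→d5:-→d6:-→d7:-→d8:-→d9:-→d10:-→d11:-→d12:-→d13:-→d14:-→d15:-→d16:-→d17:-→d18:-→d19:-→d20:-→d21:-→d22:H3 -> H3
  add 38.229.188.160/28 -> H3 at depth 28
  lookup 38.229.188.128: bits 00100110111001011011110010 walk d0:H7→d1:-→d2:-→d3:-→d4:-→d5:-→d6:-→d7:-→d8:-→d9:-→d10:-→d11:-→d12:-→d13:-→d14:-→d15:-→d16:-→d17:-→d18:-→d19:-→d20:-→d21:-→d22:-→d23:-→d24:-→d25:-→d26:H6 -> H6
  del 38.229.188.128/26 (clear depth 26)
  lookup 38.229.188.175: bits 0010011011100101101111001010 walk d0:H7→d1:-→d2:-→d3:-→d4:-→d5:-→d6:-→d7:-→d8:-→d9:-→d10:-→d11:-→d12:-→d13:-→d14:-→d15:-→d16:-→d17:-→d18:-→d19:-→d20:-→d21:-→d22:-→d23:-→d24:-→d25:-→d26:-→d27:-→d28:H3 -> H3
  del 38.229.188.160/28 (clear depth 28)

== LOOKUPS ==
["H3","H3","H7","H3","H6","H3"]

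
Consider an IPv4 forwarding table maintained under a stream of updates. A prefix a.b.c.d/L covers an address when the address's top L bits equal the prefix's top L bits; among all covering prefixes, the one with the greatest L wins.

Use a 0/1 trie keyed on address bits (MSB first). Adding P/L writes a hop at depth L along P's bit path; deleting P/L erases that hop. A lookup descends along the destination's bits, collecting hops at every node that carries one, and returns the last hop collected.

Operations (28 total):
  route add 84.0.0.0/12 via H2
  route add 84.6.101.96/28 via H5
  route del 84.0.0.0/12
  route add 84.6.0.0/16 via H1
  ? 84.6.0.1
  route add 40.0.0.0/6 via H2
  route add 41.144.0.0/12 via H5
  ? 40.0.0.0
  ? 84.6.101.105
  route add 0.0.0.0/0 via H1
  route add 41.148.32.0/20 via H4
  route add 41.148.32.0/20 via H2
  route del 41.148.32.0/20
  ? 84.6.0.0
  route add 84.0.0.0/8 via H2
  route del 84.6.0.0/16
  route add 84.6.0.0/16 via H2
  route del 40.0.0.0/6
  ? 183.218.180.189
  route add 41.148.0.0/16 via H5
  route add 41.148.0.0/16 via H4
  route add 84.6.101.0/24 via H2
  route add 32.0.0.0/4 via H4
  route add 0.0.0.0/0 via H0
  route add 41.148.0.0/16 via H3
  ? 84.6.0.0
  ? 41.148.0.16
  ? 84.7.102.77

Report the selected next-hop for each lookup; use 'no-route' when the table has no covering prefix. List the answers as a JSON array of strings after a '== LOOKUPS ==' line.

Apply in order:
  + 84.0.0.0/12 (H2) depth=12
  + 84.6.101.96/28 (H5) depth=28
  del 84.0.0.0/12 (clear depth 12)
  + 84.6.0.0/16 (H1) depth=16
  ? 84.6.0.1  path d0:-→d1:-→d2:-→d3:-→d4:-→d5:-→d6:-→d7:-→d8:-→d9:-→d10:-→d11:-→d12:-→d13:-→d14:-→d15:-→d16:H1→d17:-  best=H1
  + 40.0.0.0/6 (H2) depth=6
  + 41.144.0.0/12 (H5) depth=12
  ? 40.0.0.0  path d0:-→d1:-→d2:-→d3:-→d4:-→d5:-→d6:H2→d7:-  best=H2
  ? 84.6.101.105  path d0:-→d1:-→d2:-→d3:-→d4:-→d5:-→d6:-→d7:-→d8:-→d9:-→d10:-→d11:-→d12:-→d13:-→d14:-→d15:-→d16:H1→d17:-→d18:-→d19:-→d20:-→d21:-→d22:-→d23:-→d24:-→d25:-→d26:-→d27:-→d28:H5  best=H5
  + 0.0.0.0/0 (H1) depth=0
  + 41.148.32.0/20 (H4) depth=20
  + 41.148.32.0/20 (H2) depth=20
  del 41.148.32.0/20 (clear depth 20)
  ? 84.6.0.0  path d0:H1→d1:-→d2:-→d3:-→d4:-→d5:-→d6:-→d7:-→d8:-→d9:-→d10:-→d11:-→d12:-→d13:-→d14:-→d15:-→d16:H1→d17:-  best=H1
  + 84.0.0.0/8 (H2) depth=8
  del 84.6.0.0/16 (clear depth 16)
  + 84.6.0.0/16 (H2) depth=16
  del 40.0.0.0/6 (clear depth 6)
  ? 183.218.180.189  path d0:H1  best=H1
  + 41.148.0.0/16 (H5) depth=16
  + 41.148.0.0/16 (H4) depth=16
  + 84.6.101.0/24 (H2) depth=24
  + 32.0.0.0/4 (H4) depth=4
  + 0.0.0.0/0 (H0) depth=0
  + 41.148.0.0/16 (H3) depth=16
  ? 84.6.0.0  path d0:H0→d1:-→d2:-→d3:-→d4:-→d5:-→d6:-→d7:-→d8:H2→d9:-→d10:-→d11:-→d12:-→d13:-→d14:-→d15:-→d16:H2→d17:-  best=H2
  ? 41.148.0.16  path d0:H0→d1:-→d2:-→d3:-→d4:H4→d5:-→d6:-→d7:-→d8:-→d9:-→d10:-→d11:-→d12:H5→d13:-→d14:-→d15:-→d16:H3→d17:-→d18:-  best=H3
  ? 84.7.102.77  path d0:H0→d1:-→d2:-→d3:-→d4:-→d5:-→d6:-→d7:-→d8:H2→d9:-→d10:-→d11:-→d12:-→d13:-→d14:-→d15:-  best=H2

== LOOKUPS ==
["H1","H2","H5","H1","H1","H2","H3","H2"]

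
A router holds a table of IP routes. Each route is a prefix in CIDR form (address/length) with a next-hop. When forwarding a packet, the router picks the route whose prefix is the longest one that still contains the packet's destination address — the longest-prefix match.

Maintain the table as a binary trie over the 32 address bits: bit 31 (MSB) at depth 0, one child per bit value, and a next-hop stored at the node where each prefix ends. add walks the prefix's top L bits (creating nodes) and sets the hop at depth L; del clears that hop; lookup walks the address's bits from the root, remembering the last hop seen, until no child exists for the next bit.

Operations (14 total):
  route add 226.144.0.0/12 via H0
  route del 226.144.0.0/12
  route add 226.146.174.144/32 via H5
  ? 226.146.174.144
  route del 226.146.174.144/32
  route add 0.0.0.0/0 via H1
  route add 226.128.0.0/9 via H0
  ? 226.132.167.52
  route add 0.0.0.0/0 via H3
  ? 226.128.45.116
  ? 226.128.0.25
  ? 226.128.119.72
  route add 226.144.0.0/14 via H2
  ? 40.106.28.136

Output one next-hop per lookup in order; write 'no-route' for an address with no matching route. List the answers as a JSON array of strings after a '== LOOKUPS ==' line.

Trace:
  add 226.144.0.0/12 -> H0 at depth 12
  del 226.144.0.0/12 (clear depth 12)
  add 226.146.174.144/32 -> H5 at depth 32
  ? 226.146.174.144  path d0:-→d1:-→d2:-→d3:-→d4:-→d5:-→d6:-→d7:-→d8:-→d9:-→d10:-→d11:-→d12:-→d13:-→d14:-→d15:-→d16:-→d17:-→d18:-→d19:-→d20:-→d21:-→d22:-→d23:-→d24:-→d25:-→d26:-→d27:-→d28:-→d29:-→d30:-→d31:-→d32:H5  best=H5
  del 226.146.174.144/32 (clear depth 32)
  add 0.0.0.0/0 -> H1 at depth 0
  add 226.128.0.0/9 -> H0 at depth 9
  ? 226.132.167.52  path d0:H1→d1:-→d2:-→d3:-→d4:-→d5:-→d6:-→d7:-→d8:-→d9:H0→d10:-→d11:-  best=H0
  add 0.0.0.0/0 -> H3 at depth 0
  ? 226.128.45.116  path d0:H3→d1:-→d2:-→d3:-→d4:-→d5:-→d6:-→d7:-→d8:-→d9:H0→d10:-→d11:-  best=H0
  ? 226.128.0.25  path d0:H3→d1:-→d2:-→d3:-→d4:-→d5:-→d6:-→d7:-→d8:-→d9:H0→d10:-→d11:-  best=H0
  ? 226.128.119.72  path d0:H3→d1:-→d2:-→d3:-→d4:-→d5:-→d6:-→d7:-→d8:-→d9:H0→d10:-→d11:-  best=H0
  add 226.144.0.0/14 -> H2 at depth 14
  ? 40.106.28.136  path d0:H3  best=H3

== LOOKUPS ==
["H5","H0","H0","H0","H0","H3"]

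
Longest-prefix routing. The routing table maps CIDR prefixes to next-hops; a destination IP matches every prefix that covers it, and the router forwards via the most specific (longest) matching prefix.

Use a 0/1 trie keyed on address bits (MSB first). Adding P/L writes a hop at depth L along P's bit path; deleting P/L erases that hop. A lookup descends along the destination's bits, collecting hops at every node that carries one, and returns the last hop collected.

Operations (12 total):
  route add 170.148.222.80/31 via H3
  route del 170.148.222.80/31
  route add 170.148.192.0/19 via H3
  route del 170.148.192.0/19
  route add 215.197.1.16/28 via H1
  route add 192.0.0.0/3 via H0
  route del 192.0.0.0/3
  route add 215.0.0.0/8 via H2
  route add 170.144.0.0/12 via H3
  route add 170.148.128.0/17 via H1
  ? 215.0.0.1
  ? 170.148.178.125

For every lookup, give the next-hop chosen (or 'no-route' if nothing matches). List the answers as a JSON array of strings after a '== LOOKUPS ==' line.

Trace:
  + 170.148.222.80/31 (H3) depth=31
  del 170.148.222.80/31 (clear depth 31)
  + 170.148.192.0/19 (H3) depth=19
  del 170.148.192.0/19 (clear depth 19)
  + 215.197.1.16/28 (H1) depth=28
  + 192.0.0.0/3 (H0) depth=3
  del 192.0.0.0/3 (clear depth 3)
  + 215.0.0.0/8 (H2) depth=8
  + 170.144.0.0/12 (H3) depth=12
  + 170.148.128.0/17 (H1) depth=17
  ? 215.0.0.1  path d0:-→d1:-→d2:-→d3:-→d4:-→d5:-→d6:-→d7:-→d8:H2  best=H2
  ? 170.148.178.125  path d0:-→d1:-→d2:-→d3:-→d4:-→d5:-→d6:-→d7:-→d8:-→d9:-→d10:-→d11:-→d12:H3→d13:-→d14:-→d15:-→d16:-→d17:H1  best=H1

== LOOKUPS ==
["H2","H1"]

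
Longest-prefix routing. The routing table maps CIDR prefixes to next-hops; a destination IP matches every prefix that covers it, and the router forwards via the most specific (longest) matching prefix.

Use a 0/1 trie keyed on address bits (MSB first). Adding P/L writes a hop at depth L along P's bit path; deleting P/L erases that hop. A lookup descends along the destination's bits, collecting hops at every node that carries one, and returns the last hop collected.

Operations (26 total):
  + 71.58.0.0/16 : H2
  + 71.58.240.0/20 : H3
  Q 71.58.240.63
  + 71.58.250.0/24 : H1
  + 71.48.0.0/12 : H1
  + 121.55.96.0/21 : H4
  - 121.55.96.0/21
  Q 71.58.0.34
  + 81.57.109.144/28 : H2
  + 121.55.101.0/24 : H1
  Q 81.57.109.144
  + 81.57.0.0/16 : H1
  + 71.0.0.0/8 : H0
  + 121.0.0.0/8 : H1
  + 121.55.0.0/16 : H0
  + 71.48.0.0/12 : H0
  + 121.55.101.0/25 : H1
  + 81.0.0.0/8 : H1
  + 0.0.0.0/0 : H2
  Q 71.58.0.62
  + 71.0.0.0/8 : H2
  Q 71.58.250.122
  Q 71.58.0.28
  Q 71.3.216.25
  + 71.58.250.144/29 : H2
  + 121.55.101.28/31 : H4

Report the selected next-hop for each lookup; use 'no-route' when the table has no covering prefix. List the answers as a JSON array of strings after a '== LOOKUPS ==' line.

Apply in order:
  + 71.58.0.0/16 (H2) depth=16
  + 71.58.240.0/20 (H3) depth=20
  lookup 71.58.240.63: bits 01000111001110101111 walk d0:-→d1:-→d2:-→d3:-→d4:-→d5:-→d6:-→d7:-→d8:-→d9:-→d10:-→d11:-→d12:-→d13:-→d14:-→d15:-→d16:H2→d17:-→d18:-→d19:-→d20:H3 -> H3
  + 71.58.250.0/24 (H1) depth=24
  + 71.48.0.0/12 (H1) depth=12
  + 121.55.96.0/21 (H4) depth=21
  - 121.55.96.0/21 clear@21
  lookup 71.58.0.34: bits 0100011100111010 walk d0:-→d1:-→d2:-→d3:-→d4:-→d5:-→d6:-→d7:-→d8:-→d9:-→d10:-→d11:-→d12:H1→d13:-→d14:-→d15:-→d16:H2 -> H2
  + 81.57.109.144/28 (H2) depth=28
  + 121.55.101.0/24 (H1) depth=24
  lookup 81.57.109.144: bits 0101000100111001011011011001 walk d0:-→d1:-→d2:-→d3:-→d4:-→d5:-→d6:-→d7:-→d8:-→d9:-→d10:-→d11:-→d12:-→d13:-→d14:-→d15:-→d16:-→d17:-→d18:-→d19:-→d20:-→d21:-→d22:-→d23:-→d24:-→d25:-→d26:-→d27:-→d28:H2 -> H2
  + 81.57.0.0/16 (H1) depth=16
  + 71.0.0.0/8 (H0) depth=8
  + 121.0.0.0/8 (H1) depth=8
  + 121.55.0.0/16 (H0) depth=16
  + 71.48.0.0/12 (H0) depth=12
  + 121.55.101.0/25 (H1) depth=25
  + 81.0.0.0/8 (H1) depth=8
  + 0.0.0.0/0 (H2) depth=0
  lookup 71.58.0.62: bits 0100011100111010 walk d0:H2→d1:-→d2:-→d3:-→d4:-→d5:-→d6:-→d7:-→d8:H0→d9:-→d10:-→d11:-→d12:H0→d13:-→d14:-→d15:-→d16:H2 -> H2
  + 71.0.0.0/8 (H2) depth=8
  lookup 71.58.250.122: bits 010001110011101011111010 walk d0:H2→d1:-→d2:-→d3:-→d4:-→d5:-→d6:-→d7:-→d8:H2→d9:-→d10:-→d11:-→d12:H0→d13:-→d14:-→d15:-→d16:H2→d17:-→d18:-→d19:-→d20:H3→d21:-→d22:-→d23:-→d24:H1 -> H1
  lookup 71.58.0.28: bits 0100011100111010 walk d0:H2→d1:-→d2:-→d3:-→d4:-→d5:-→d6:-→d7:-→d8:H2→d9:-→d10:-→d11:-→d12:H0→d13:-→d14:-→d15:-→d16:H2 -> H2
  lookup 71.3.216.25: bits 0100011100 walk d0:H2→d1:-→d2:-→d3:-→d4:-→d5:-→d6:-→d7:-→d8:H2→d9:-→d10:- -> H2
  + 71.58.250.144/29 (H2) depth=29
  + 121.55.101.28/31 (H4) depth=31

== LOOKUPS ==
["H3","H2","H2","H2","H1","H2","H2"]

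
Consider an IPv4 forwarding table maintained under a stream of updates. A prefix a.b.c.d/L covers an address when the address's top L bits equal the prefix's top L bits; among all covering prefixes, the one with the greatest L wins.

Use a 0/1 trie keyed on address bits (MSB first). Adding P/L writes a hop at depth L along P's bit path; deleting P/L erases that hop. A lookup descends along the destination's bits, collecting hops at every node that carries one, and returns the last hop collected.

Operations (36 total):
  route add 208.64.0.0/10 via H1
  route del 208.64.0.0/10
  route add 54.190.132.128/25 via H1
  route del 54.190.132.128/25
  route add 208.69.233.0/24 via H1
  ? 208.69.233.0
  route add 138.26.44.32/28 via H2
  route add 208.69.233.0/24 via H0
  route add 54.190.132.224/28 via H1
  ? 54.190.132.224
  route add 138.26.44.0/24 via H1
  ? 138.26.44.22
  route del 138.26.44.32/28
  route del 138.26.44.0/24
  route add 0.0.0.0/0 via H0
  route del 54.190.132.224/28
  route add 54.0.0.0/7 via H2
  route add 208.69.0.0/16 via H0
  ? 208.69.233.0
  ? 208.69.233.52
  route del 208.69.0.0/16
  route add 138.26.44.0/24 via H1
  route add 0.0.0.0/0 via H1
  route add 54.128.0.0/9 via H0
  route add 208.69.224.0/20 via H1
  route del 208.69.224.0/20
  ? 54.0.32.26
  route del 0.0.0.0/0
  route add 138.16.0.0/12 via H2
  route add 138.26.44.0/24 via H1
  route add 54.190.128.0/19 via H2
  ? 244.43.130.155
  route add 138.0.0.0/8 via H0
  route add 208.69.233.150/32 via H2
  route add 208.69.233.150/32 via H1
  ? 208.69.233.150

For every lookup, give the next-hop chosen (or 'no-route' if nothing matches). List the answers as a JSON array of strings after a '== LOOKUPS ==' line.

Trace:
  add 208.64.0.0/10 -> H1 at depth 10
  - 208.64.0.0/10 clear@10
  add 54.190.132.128/25 -> H1 at depth 25
  - 54.190.132.128/25 clear@25
  add 208.69.233.0/24 -> H1 at depth 24
  Q 208.69.233.0: descend 110100000100010111101001 ; hops seen [H1] ; pick H1
  add 138.26.44.32/28 -> H2 at depth 28
  add 208.69.233.0/24 -> H0 at depth 24
  add 54.190.132.224/28 -> H1 at depth 28
  Q 54.190.132.224: descend 0011011010111110100001001110 ; hops seen [H1] ; pick H1
  add 138.26.44.0/24 -> H1 at depth 24
  Q 138.26.44.22: descend 10001010000110100010110000 ; hops seen [H1] ; pick H1
  - 138.26.44.32/28 clear@28
  - 138.26.44.0/24 clear@24
  add 0.0.0.0/0 -> H0 at depth 0
  - 54.190.132.224/28 clear@28
  add 54.0.0.0/7 -> H2 at depth 7
  add 208.69.0.0/16 -> H0 at depth 16
  Q 208.69.233.0: descend 110100000100010111101001 ; hops seen [H0,H0,H0] ; pick H0
  Q 208.69.233.52: descend 110100000100010111101001 ; hops seen [H0,H0,H0] ; pick H0
  - 208.69.0.0/16 clear@16
  add 138.26.44.0/24 -> H1 at depth 24
  add 0.0.0.0/0 -> H1 at depth 0
  add 54.128.0.0/9 -> H0 at depth 9
  add 208.69.224.0/20 -> H1 at depth 20
  - 208.69.224.0/20 clear@20
  Q 54.0.32.26: descend 00110110 ; hops seen [H1,H2] ; pick H2
  - 0.0.0.0/0 clear@0
  add 138.16.0.0/12 -> H2 at depth 12
  add 138.26.44.0/24 -> H1 at depth 24
  add 54.190.128.0/19 -> H2 at depth 19
  Q 244.43.130.155: descend 11 ; hops seen [∅] ; pick no-route
  add 138.0.0.0/8 -> H0 at depth 8
  add 208.69.233.150/32 -> H2 at depth 32
  add 208.69.233.150/32 -> H1 at depth 32
  Q 208.69.233.150: descend 11010000010001011110100110010110 ; hops seen [H0,H1] ; pick H1

== LOOKUPS ==
["H1","H1","H1","H0","H0","H2","no-route","H1"]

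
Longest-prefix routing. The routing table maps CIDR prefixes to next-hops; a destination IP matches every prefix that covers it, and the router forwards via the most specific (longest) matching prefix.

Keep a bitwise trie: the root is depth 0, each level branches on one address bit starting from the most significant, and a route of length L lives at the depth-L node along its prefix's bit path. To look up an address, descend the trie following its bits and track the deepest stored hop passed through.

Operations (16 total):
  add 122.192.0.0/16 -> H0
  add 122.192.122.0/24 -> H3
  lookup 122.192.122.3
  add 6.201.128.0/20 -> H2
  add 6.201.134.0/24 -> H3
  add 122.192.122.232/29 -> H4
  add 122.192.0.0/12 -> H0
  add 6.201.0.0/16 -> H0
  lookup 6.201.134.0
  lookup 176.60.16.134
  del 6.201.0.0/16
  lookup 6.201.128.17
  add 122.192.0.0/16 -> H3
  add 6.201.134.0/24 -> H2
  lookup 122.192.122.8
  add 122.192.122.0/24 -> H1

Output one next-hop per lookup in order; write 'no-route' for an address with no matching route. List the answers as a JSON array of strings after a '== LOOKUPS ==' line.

Process each operation:
  add 122.192.0.0/16 -> H0 at depth 16
  add 122.192.122.0/24 -> H3 at depth 24
  Q 122.192.122.3: descend 011110101100000001111010 ; hops seen [H0,H3] ; pick H3
  add 6.201.128.0/20 -> H2 at depth 20
  add 6.201.134.0/24 -> H3 at depth 24
  add 122.192.122.232/29 -> H4 at depth 29
  add 122.192.0.0/12 -> H0 at depth 12
  add 6.201.0.0/16 -> H0 at depth 16
  Q 6.201.134.0: descend 000001101100100110000110 ; hops seen [H0,H2,H3] ; pick H3
  Q 176.60.16.134: descend ε ; hops seen [∅] ; pick no-route
  del 6.201.0.0/16 (clear depth 16)
  Q 6.201.128.17: descend 000001101100100110000 ; hops seen [H2] ; pick H2
  add 122.192.0.0/16 -> H3 at depth 16
  add 6.201.134.0/24 -> H2 at depth 24
  Q 122.192.122.8: descend 011110101100000001111010 ; hops seen [H0,H3,H3] ; pick H3
  add 122.192.122.0/24 -> H1 at depth 24

== LOOKUPS ==
["H3","H3","no-route","H2","H3"]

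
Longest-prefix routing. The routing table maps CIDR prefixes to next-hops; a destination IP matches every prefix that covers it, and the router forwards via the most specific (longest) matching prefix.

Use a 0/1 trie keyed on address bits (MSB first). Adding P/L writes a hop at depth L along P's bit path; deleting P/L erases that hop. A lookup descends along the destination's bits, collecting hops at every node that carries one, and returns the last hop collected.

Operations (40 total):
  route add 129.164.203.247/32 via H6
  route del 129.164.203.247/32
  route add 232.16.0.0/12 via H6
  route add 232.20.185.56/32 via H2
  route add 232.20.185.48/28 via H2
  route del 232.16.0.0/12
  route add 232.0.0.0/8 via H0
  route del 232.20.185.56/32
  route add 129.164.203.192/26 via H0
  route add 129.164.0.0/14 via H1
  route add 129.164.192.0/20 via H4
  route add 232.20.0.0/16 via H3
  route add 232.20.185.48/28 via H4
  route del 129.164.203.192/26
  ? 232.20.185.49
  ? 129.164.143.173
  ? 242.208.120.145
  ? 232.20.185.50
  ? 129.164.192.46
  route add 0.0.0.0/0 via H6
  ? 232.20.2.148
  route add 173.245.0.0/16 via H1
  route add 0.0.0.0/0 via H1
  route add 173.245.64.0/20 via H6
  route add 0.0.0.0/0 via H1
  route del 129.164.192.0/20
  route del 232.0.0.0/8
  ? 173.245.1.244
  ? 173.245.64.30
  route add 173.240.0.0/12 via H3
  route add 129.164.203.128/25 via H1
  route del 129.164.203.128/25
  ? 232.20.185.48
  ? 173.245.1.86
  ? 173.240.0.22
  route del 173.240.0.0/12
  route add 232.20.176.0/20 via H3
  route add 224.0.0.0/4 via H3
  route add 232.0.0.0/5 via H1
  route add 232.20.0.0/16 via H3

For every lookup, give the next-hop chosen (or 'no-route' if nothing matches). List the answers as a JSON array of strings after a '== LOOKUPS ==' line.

Apply in order:
  + 129.164.203.247/32 (H6) depth=32
  del 129.164.203.247/32 (clear depth 32)
  + 232.16.0.0/12 (H6) depth=12
  + 232.20.185.56/32 (H2) depth=32
  + 232.20.185.48/28 (H2) depth=28
  del 232.16.0.0/12 (clear depth 12)
  + 232.0.0.0/8 (H0) depth=8
  del 232.20.185.56/32 (clear depth 32)
  + 129.164.203.192/26 (H0) depth=26
  + 129.164.0.0/14 (H1) depth=14
  + 129.164.192.0/20 (H4) depth=20
  + 232.20.0.0/16 (H3) depth=16
  + 232.20.185.48/28 (H4) depth=28
  del 129.164.203.192/26 (clear depth 26)
  lookup 232.20.185.49: bits 1110100000010100101110010011 walk d0:-→d1:-→d2:-→d3:-→d4:-→d5:-→d6:-→d7:-→d8:H0→d9:-→d10:-→d11:-→d12:-→d13:-→d14:-→d15:-→d16:H3→d17:-→d18:-→d19:-→d20:-→d21:-→d22:-→d23:-→d24:-→d25:-→d26:-→d27:-→d28:H4 -> H4
  lookup 129.164.143.173: bits 10000001101001001 walk d0:-→d1:-→d2:-→d3:-→d4:-→d5:-→d6:-→d7:-→d8:-→d9:-→d10:-→d11:-→d12:-→d13:-→d14:H1→d15:-→d16:-→d17:- -> H1
  lookup 242.208.120.145: bits 111 walk d0:-→d1:-→d2:-→d3:- -> no-route
  lookup 232.20.185.50: bits 1110100000010100101110010011 walk d0:-→d1:-→d2:-→d3:-→d4:-→d5:-→d6:-→d7:-→d8:H0→d9:-→d10:-→d11:-→d12:-→d13:-→d14:-→d15:-→d16:H3→d17:-→d18:-→d19:-→d20:-→d21:-→d22:-→d23:-→d24:-→d25:-→d26:-→d27:-→d28:H4 -> H4
  lookup 129.164.192.46: bits 10000001101001001100 walk d0:-→d1:-→d2:-→d3:-→d4:-→d5:-→d6:-→d7:-→d8:-→d9:-→d10:-→d11:-→d12:-→d13:-→d14:H1→d15:-→d16:-→d17:-→d18:-→d19:-→d20:H4 -> H4
  + 0.0.0.0/0 (H6) depth=0
  lookup 232.20.2.148: bits 1110100000010100 walk d0:H6→d1:-→d2:-→d3:-→d4:-→d5:-→d6:-→d7:-→d8:H0→d9:-→d10:-→d11:-→d12:-→d13:-→d14:-→d15:-→d16:H3 -> H3
  + 173.245.0.0/16 (H1) depth=16
  + 0.0.0.0/0 (H1) depth=0
  + 173.245.64.0/20 (H6) depth=20
  + 0.0.0.0/0 (H1) depth=0
  del 129.164.192.0/20 (clear depth 20)
  del 232.0.0.0/8 (clear depth 8)
  lookup 173.245.1.244: bits 10101101111101010 walk d0:H1→d1:-→d2:-→d3:-→d4:-→d5:-→d6:-→d7:-→d8:-→d9:-→d10:-→d11:-→d12:-→d13:-→d14:-→d15:-→d16:H1→d17:- -> H1
  lookup 173.245.64.30: bits 10101101111101010100 walk d0:H1→d1:-→d2:-→d3:-→d4:-→d5:-→d6:-→d7:-→d8:-→d9:-→d10:-→d11:-→d12:-→d13:-→d14:-→d15:-→d16:H1→d17:-→d18:-→d19:-→d20:H6 -> H6
  + 173.240.0.0/12 (H3) depth=12
  + 129.164.203.128/25 (H1) depth=25
  del 129.164.203.128/25 (clear depth 25)
  lookup 232.20.185.48: bits 1110100000010100101110010011 walk d0:H1→d1:-→d2:-→d3:-→d4:-→d5:-→d6:-→d7:-→d8:-→d9:-→d10:-→d11:-→d12:-→d13:-→d14:-→d15:-→d16:H3→d17:-→d18:-→d19:-→d20:-→d21:-→d22:-→d23:-→d24:-→d25:-→d26:-→d27:-→d28:H4 -> H4
  lookup 173.245.1.86: bits 10101101111101010 walk d0:H1→d1:-→d2:-→d3:-→d4:-→d5:-→d6:-→d7:-→d8:-→d9:-→d10:-→d11:-→d12:H3→d13:-→d14:-→d15:-→d16:H1→d17:- -> H1
  lookup 173.240.0.22: bits 1010110111110 walk d0:H1→d1:-→d2:-→d3:-→d4:-→d5:-→d6:-→d7:-→d8:-→d9:-→d10:-→d11:-→d12:H3→d13:- -> H3
  del 173.240.0.0/12 (clear depth 12)
  + 232.20.176.0/20 (H3) depth=20
  + 224.0.0.0/4 (H3) depth=4
  + 232.0.0.0/5 (H1) depth=5
  + 232.20.0.0/16 (H3) depth=16

== LOOKUPS ==
["H4","H1","no-route","H4","H4","H3","H1","H6","H4","H1","H3"]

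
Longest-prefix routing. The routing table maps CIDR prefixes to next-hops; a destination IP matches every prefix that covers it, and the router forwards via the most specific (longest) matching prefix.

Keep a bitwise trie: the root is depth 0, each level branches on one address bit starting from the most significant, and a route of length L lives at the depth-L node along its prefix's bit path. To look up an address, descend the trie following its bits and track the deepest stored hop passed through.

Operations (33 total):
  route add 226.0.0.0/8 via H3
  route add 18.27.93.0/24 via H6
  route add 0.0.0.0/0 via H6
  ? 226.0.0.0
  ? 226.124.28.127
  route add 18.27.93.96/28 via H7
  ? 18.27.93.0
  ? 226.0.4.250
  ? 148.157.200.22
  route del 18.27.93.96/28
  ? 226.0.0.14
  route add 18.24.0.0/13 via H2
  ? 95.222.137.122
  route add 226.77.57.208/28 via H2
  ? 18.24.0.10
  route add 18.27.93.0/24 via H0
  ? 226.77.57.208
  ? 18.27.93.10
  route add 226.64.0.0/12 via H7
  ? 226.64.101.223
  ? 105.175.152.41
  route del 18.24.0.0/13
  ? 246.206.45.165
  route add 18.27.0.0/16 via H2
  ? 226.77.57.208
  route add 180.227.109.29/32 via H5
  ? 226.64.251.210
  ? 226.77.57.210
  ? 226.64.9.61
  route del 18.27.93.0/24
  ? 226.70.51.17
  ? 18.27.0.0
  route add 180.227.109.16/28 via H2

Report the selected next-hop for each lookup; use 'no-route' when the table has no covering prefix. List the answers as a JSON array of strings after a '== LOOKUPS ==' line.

Process each operation:
  + 226.0.0.0/8 (H3) depth=8
  + 18.27.93.0/24 (H6) depth=24
  + 0.0.0.0/0 (H6) depth=0
  lookup 226.0.0.0: bits 11100010 walk d0:H6→d1:-→d2:-→d3:-→d4:-→d5:-→d6:-→d7:-→d8:H3 -> H3
  lookup 226.124.28.127: bits 11100010 walk d0:H6→d1:-→d2:-→d3:-→d4:-→d5:-→d6:-→d7:-→d8:H3 -> H3
  + 18.27.93.96/28 (H7) depth=28
  lookup 18.27.93.0: bits 0001001000011011010111010 walk d0:H6→d1:-→d2:-→d3:-→d4:-→d5:-→d6:-→d7:-→d8:-→d9:-→d10:-→d11:-→d12:-→d13:-→d14:-→d15:-→d16:-→d17:-→d18:-→d19:-→d20:-→d21:-→d22:-→d23:-→d24:H6→d25:- -> H6
  lookup 226.0.4.250: bits 11100010 walk d0:H6→d1:-→d2:-→d3:-→d4:-→d5:-→d6:-→d7:-→d8:H3 -> H3
  lookup 148.157.200.22: bits 1 walk d0:H6→d1:- -> H6
  - 18.27.93.96/28 clear@28
  lookup 226.0.0.14: bits 11100010 walk d0:H6→d1:-→d2:-→d3:-→d4:-→d5:-→d6:-→d7:-→d8:H3 -> H3
  + 18.24.0.0/13 (H2) depth=13
  lookup 95.222.137.122: bits 0 walk d0:H6→d1:- -> H6
  + 226.77.57.208/28 (H2) depth=28
  lookup 18.24.0.10: bits 00010010000110 walk d0:H6→d1:-→d2:-→d3:-→d4:-→d5:-→d6:-→d7:-→d8:-→d9:-→d10:-→d11:-→d12:-→d13:H2→d14:- -> H2
  + 18.27.93.0/24 (H0) depth=24
  lookup 226.77.57.208: bits 1110001001001101001110011101 walk d0:H6→d1:-→d2:-→d3:-→d4:-→d5:-→d6:-→d7:-→d8:H3→d9:-→d10:-→d11:-→d12:-→d13:-→d14:-→d15:-→d16:-→d17:-→d18:-→d19:-→d20:-→d21:-→d22:-→d23:-→d24:-→d25:-→d26:-→d27:-→d28:H2 -> H2
  lookup 18.27.93.10: bits 0001001000011011010111010 walk d0:H6→d1:-→d2:-→d3:-→d4:-→d5:-→d6:-→d7:-→d8:-→d9:-→d10:-→d11:-→d12:-→d13:H2→d14:-→d15:-→d16:-→d17:-→d18:-→d19:-→d20:-→d21:-→d22:-→d23:-→d24:H0→d25:- -> H0
  + 226.64.0.0/12 (H7) depth=12
  lookup 226.64.101.223: bits 111000100100 walk d0:H6→d1:-→d2:-→d3:-→d4:-→d5:-→d6:-→d7:-→d8:H3→d9:-→d10:-→d11:-→d12:H7 -> H7
  lookup 105.175.152.41: bits 0 walk d0:H6→d1:- -> H6
  - 18.24.0.0/13 clear@13
  lookup 246.206.45.165: bits 111 walk d0:H6→d1:-→d2:-→d3:- -> H6
  + 18.27.0.0/16 (H2) depth=16
  lookup 226.77.57.208: bits 1110001001001101001110011101 walk d0:H6→d1:-→d2:-→d3:-→d4:-→d5:-→d6:-→d7:-→d8:H3→d9:-→d10:-→d11:-→d12:H7→d13:-→d14:-→d15:-→d16:-→d17:-→d18:-→d19:-→d20:-→d21:-→d22:-→d23:-→d24:-→d25:-→d26:-→d27:-→d28:H2 -> H2
  + 180.227.109.29/32 (H5) depth=32
  lookup 226.64.251.210: bits 111000100100 walk d0:H6→d1:-→d2:-→d3:-→d4:-→d5:-→d6:-→d7:-→d8:H3→d9:-→d10:-→d11:-→d12:H7 -> H7
  lookup 226.77.57.210: bits 1110001001001101001110011101 walk d0:H6→d1:-→d2:-→d3:-→d4:-→d5:-→d6:-→d7:-→d8:H3→d9:-→d10:-→d11:-→d12:H7→d13:-→d14:-→d15:-→d16:-→d17:-→d18:-→d19:-→d20:-→d21:-→d22:-→d23:-→d24:-→d25:-→d26:-→d27:-→d28:H2 -> H2
  lookup 226.64.9.61: bits 111000100100 walk d0:H6→d1:-→d2:-→d3:-→d4:-→d5:-→d6:-→d7:-→d8:H3→d9:-→d10:-→d11:-→d12:H7 -> H7
  - 18.27.93.0/24 clear@24
  lookup 226.70.51.17: bits 111000100100 walk d0:H6→d1:-→d2:-→d3:-→d4:-→d5:-→d6:-→d7:-→d8:H3→d9:-→d10:-→d11:-→d12:H7 -> H7
  lookup 18.27.0.0: bits 00010010000110110 walk d0:H6→d1:-→d2:-→d3:-→d4:-→d5:-→d6:-→d7:-→d8:-→d9:-→d10:-→d11:-→d12:-→d13:-→d14:-→d15:-→d16:H2→d17:- -> H2
  + 180.227.109.16/28 (H2) depth=28

== LOOKUPS ==
["H3","H3","H6","H3","H6","H3","H6","H2","H2","H0","H7","H6","H6","H2","H7","H2","H7","H7","H2"]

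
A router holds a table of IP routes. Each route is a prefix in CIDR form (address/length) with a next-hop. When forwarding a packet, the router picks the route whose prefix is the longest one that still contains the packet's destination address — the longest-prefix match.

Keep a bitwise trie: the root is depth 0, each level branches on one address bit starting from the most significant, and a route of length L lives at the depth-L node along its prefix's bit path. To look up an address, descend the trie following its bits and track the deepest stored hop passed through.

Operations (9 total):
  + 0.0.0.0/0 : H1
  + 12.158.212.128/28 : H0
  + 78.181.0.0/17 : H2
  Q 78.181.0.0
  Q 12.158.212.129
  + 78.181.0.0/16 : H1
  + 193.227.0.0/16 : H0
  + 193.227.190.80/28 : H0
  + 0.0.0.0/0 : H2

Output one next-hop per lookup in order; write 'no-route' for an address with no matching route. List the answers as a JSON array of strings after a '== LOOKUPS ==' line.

Apply in order:
  add 0.0.0.0/0 -> H1 at depth 0
  add 12.158.212.128/28 -> H0 at depth 28
  add 78.181.0.0/17 -> H2 at depth 17
  Q 78.181.0.0: descend 01001110101101010 ; hops seen [H1,H2] ; pick H2
  Q 12.158.212.129: descend 0000110010011110110101001000 ; hops seen [H1,H0] ; pick H0
  add 78.181.0.0/16 -> H1 at depth 16
  add 193.227.0.0/16 -> H0 at depth 16
  add 193.227.190.80/28 -> H0 at depth 28
  add 0.0.0.0/0 -> H2 at depth 0

== LOOKUPS ==
["H2","H0"]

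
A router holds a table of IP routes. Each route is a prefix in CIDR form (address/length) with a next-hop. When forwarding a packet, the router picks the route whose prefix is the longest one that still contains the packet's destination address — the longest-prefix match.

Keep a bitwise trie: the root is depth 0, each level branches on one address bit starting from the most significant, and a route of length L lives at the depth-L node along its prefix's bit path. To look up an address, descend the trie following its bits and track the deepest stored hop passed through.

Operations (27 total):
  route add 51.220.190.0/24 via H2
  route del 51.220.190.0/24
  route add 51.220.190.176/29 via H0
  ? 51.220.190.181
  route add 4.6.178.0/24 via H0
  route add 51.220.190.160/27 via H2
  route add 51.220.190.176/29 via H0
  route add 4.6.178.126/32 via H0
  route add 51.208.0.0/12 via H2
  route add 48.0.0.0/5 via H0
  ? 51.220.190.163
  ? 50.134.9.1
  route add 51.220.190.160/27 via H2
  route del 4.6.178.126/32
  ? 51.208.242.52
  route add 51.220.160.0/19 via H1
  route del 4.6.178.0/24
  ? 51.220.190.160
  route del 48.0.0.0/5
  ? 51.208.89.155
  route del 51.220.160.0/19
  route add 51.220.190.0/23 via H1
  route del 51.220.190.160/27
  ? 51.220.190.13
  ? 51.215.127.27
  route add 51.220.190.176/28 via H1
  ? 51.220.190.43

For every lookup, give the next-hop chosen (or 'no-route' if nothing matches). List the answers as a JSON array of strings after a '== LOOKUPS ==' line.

Process each operation:
  add 51.220.190.0/24 -> H2 at depth 24
  - 51.220.190.0/24 clear@24
  add 51.220.190.176/29 -> H0 at depth 29
  Q 51.220.190.181: descend 00110011110111001011111010110 ; hops seen [H0] ; pick H0
  add 4.6.178.0/24 -> H0 at depth 24
  add 51.220.190.160/27 -> H2 at depth 27
  add 51.220.190.176/29 -> H0 at depth 29
  add 4.6.178.126/32 -> H0 at depth 32
  add 51.208.0.0/12 -> H2 at depth 12
  add 48.0.0.0/5 -> H0 at depth 5
  Q 51.220.190.163: descend 001100111101110010111110101 ; hops seen [H0,H2,H2] ; pick H2
  Q 50.134.9.1: descend 0011001 ; hops seen [H0] ; pick H0
  add 51.220.190.160/27 -> H2 at depth 27
  - 4.6.178.126/32 clear@32
  Q 51.208.242.52: descend 001100111101 ; hops seen [H0,H2] ; pick H2
  add 51.220.160.0/19 -> H1 at depth 19
  - 4.6.178.0/24 clear@24
  Q 51.220.190.160: descend 001100111101110010111110101 ; hops seen [H0,H2,H1,H2] ; pick H2
  - 48.0.0.0/5 clear@5
  Q 51.208.89.155: descend 001100111101 ; hops seen [H2] ; pick H2
  - 51.220.160.0/19 clear@19
  add 51.220.190.0/23 -> H1 at depth 23
  - 51.220.190.160/27 clear@27
  Q 51.220.190.13: descend 001100111101110010111110 ; hops seen [H2,H1] ; pick H1
  Q 51.215.127.27: descend 001100111101 ; hops seen [H2] ; pick H2
  add 51.220.190.176/28 -> H1 at depth 28
  Q 51.220.190.43: descend 001100111101110010111110 ; hops seen [H2,H1] ; pick H1

== LOOKUPS ==
["H0","H2","H0","H2","H2","H2","H1","H2","H1"]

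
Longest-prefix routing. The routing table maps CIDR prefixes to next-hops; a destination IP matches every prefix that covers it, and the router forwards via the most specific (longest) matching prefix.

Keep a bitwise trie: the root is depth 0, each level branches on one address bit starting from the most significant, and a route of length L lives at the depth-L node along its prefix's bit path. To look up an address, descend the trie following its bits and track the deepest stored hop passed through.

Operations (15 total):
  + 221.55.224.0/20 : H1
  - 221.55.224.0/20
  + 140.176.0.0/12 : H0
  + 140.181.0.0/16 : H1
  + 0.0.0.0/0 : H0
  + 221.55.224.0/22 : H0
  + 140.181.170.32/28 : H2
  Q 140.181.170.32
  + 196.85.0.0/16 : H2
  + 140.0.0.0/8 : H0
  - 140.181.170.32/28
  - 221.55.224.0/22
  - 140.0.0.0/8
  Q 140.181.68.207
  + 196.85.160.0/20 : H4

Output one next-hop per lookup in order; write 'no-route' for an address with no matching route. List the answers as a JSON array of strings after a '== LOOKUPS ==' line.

Process each operation:
  add 221.55.224.0/20 -> H1 at depth 20
  del 221.55.224.0/20 (clear depth 20)
  add 140.176.0.0/12 -> H0 at depth 12
  add 140.181.0.0/16 -> H1 at depth 16
  add 0.0.0.0/0 -> H0 at depth 0
  add 221.55.224.0/22 -> H0 at depth 22
  add 140.181.170.32/28 -> H2 at depth 28
  ? 140.181.170.32  path d0:H0→d1:-→d2:-→d3:-→d4:-→d5:-→d6:-→d7:-→d8:-→d9:-→d10:-→d11:-→d12:H0→d13:-→d14:-→d15:-→d16:H1→d17:-→d18:-→d19:-→d20:-→d21:-→d22:-→d23:-→d24:-→d25:-→d26:-→d27:-→d28:H2  best=H2
  add 196.85.0.0/16 -> H2 at depth 16
  add 140.0.0.0/8 -> H0 at depth 8
  del 140.181.170.32/28 (clear depth 28)
  del 221.55.224.0/22 (clear depth 22)
  del 140.0.0.0/8 (clear depth 8)
  ? 140.181.68.207  path d0:H0→d1:-→d2:-→d3:-→d4:-→d5:-→d6:-→d7:-→d8:-→d9:-→d10:-→d11:-→d12:H0→d13:-→d14:-→d15:-→d16:H1  best=H1
  add 196.85.160.0/20 -> H4 at depth 20

== LOOKUPS ==
["H2","H1"]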